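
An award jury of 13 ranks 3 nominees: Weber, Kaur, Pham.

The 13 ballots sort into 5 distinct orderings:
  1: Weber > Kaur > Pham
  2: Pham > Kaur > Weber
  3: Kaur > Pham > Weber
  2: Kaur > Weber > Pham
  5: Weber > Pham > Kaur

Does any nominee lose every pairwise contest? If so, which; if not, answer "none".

none

Head-to-head results (13 jurors):
Weber–Kaur: Kaur 7–6.
Weber vs Pham: Weber is ranked higher on 1+2+5 = 8 ballots, Pham on 5. Weber wins 8–5.
Kaur vs Pham: 6 to 7, Pham.
Every nominee wins at least one matchup (Weber beats Pham; Kaur beats Weber; Pham beats Kaur), so there is no Condorcet loser.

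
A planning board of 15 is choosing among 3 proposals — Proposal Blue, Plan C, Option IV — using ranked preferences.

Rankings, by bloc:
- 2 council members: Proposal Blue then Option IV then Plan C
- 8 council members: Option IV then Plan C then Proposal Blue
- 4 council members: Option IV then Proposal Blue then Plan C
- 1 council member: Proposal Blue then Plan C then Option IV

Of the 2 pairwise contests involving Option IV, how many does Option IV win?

Option IV against each rival (15 council members):
Option IV vs Proposal Blue: Option IV, 12–3.
Option IV–Plan C: Option IV 14–1.
Option IV beats Proposal Blue, Plan C — 2 pairwise wins.

2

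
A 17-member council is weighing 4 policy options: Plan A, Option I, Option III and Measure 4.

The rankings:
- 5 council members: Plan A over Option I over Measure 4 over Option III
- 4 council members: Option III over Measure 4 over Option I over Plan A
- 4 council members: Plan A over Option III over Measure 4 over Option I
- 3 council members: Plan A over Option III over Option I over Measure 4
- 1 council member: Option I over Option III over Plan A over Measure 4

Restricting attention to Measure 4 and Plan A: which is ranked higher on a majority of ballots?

Plan A

Ballots ranking Measure 4 above Plan A: 4.
Ballots ranking Plan A above Measure 4: 17 − 4 = 13.
Plan A wins the head-to-head 13–4.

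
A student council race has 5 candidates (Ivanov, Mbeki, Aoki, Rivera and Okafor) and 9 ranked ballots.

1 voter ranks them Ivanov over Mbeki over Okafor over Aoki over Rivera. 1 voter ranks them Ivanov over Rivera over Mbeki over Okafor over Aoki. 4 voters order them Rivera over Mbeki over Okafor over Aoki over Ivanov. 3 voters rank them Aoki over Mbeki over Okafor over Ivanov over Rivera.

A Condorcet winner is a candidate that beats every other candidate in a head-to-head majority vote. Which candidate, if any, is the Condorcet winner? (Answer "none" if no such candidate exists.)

Pairwise majorities:
Ivanov vs Mbeki: Mbeki, 7–2.
Ivanov–Aoki: Aoki 7–2.
Ivanov vs Rivera: Ivanov, 5–4.
Ivanov vs Okafor: Okafor wins 7–2.
Mbeki vs Aoki: Mbeki, 6–3.
Mbeki vs Rivera: Rivera, 5–4.
Mbeki vs Okafor: Mbeki wins 9–0.
Aoki vs Rivera: Rivera, 5–4.
Aoki–Okafor: Okafor 6–3.
Rivera vs Okafor: Rivera wins 5–4.
Each candidate drops at least one matchup (Ivanov loses to Mbeki; Mbeki loses to Rivera; Aoki loses to Mbeki; Rivera loses to Ivanov; Okafor loses to Mbeki); the cycle Ivanov > Rivera > Mbeki > Ivanov rules out a Condorcet winner.

none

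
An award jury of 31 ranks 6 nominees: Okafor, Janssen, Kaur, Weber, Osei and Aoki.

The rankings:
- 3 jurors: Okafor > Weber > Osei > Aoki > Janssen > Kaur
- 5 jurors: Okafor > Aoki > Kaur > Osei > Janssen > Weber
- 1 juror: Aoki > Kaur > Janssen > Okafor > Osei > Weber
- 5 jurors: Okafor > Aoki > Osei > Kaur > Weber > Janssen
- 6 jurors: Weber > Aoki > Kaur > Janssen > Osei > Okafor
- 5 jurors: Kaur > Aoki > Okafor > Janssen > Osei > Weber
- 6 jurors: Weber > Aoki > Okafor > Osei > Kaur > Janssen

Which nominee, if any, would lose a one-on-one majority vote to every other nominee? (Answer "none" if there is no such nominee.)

Pairwise majorities:
Okafor vs Janssen: Okafor preferred on 3+5+5+5+6 = 24 ballots; Okafor wins 24–7.
Okafor vs Kaur: Okafor, 19–12.
Okafor vs Weber: Okafor wins 19–12.
Okafor vs Osei: Okafor is ranked higher on 3+5+1+5+5+6 = 25 ballots, Osei on 6. Okafor wins 25–6.
Okafor vs Aoki: Aoki wins 18–13.
Janssen vs Kaur: Janssen is ranked higher on 3 ballots, Kaur on 28. Kaur wins 28–3.
Janssen vs Weber: Janssen is ranked higher on 5+1+5 = 11 ballots, Weber on 20. Weber wins 20–11.
Janssen vs Osei: Osei, 19–12.
Janssen vs Aoki: Janssen is ranked higher on 0 ballots, Aoki on 31. Aoki wins 31–0.
Kaur vs Weber: Kaur, 16–15.
Kaur vs Osei: Kaur is ranked higher on 5+1+6+5 = 17 ballots, Osei on 14. Kaur wins 17–14.
Kaur vs Aoki: 5 for Kaur, 26 for Aoki — Aoki by 26–5.
Weber vs Osei: 15 to 16, Osei.
Weber vs Aoki: Weber preferred on 3+6+6 = 15 ballots; Aoki wins 16–15.
Osei–Aoki: Aoki 28–3.
Janssen is beaten in every head-to-head and is the Condorcet loser.

Janssen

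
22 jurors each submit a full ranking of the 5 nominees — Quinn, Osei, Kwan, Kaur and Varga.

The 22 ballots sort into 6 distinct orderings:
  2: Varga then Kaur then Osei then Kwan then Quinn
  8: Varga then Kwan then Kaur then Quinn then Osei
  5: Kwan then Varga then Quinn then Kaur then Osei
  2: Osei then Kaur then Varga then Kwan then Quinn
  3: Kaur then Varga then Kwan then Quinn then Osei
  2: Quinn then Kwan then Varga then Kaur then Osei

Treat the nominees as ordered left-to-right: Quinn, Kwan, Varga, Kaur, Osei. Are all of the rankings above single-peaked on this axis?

Axis positions: Quinn=1, Kwan=2, Varga=3, Kaur=4, Osei=5.
Type 1 (peak Varga at position 3): ranking walks positions 3-4-5-2-1, expanding outward from the peak — single-peaked.
Type 2 (peak Varga at position 3): ranking walks positions 3-2-4-1-5, expanding outward from the peak — single-peaked.
Type 3 (peak Kwan at position 2): ranking walks positions 2-3-1-4-5, expanding outward from the peak — single-peaked.
Type 4 (peak Osei at position 5): ranking walks positions 5-4-3-2-1, expanding outward from the peak — single-peaked.
Type 5 (peak Kaur at position 4): ranking walks positions 4-3-2-1-5, expanding outward from the peak — single-peaked.
Type 6 (peak Quinn at position 1): ranking walks positions 1-2-3-4-5, expanding outward from the peak — single-peaked.
Every ranking is single-peaked on this axis.

yes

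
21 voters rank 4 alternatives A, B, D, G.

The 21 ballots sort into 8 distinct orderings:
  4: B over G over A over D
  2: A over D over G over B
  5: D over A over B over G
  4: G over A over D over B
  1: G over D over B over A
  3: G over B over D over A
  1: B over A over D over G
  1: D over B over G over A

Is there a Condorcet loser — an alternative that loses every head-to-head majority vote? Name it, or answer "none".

none

Head-to-head results (21 voters):
A–B: A 11–10.
A vs D: A, 11–10.
A vs G: G, 13–8.
B vs D: B preferred on 4+3+1 = 8 ballots; D wins 13–8.
B vs G: B preferred on 4+5+1+1 = 11 ballots; B wins 11–10.
D vs G: 9 to 12, G.
Every alternative wins at least one matchup (A beats B; B beats G; D beats B; G beats A), so there is no Condorcet loser.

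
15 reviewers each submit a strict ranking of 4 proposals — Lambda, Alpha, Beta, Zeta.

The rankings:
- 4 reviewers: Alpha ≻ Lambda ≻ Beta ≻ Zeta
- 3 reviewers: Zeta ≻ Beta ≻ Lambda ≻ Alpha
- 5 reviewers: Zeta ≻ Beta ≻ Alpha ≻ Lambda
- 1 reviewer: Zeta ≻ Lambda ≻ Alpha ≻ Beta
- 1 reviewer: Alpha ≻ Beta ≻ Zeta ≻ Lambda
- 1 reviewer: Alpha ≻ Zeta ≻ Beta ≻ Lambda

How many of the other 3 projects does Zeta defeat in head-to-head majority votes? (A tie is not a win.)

3

Zeta against each rival (15 reviewers):
Zeta vs Lambda: Zeta preferred on 3+5+1+1+1 = 11 ballots; Zeta wins 11–4.
Zeta vs Alpha: Zeta preferred on 3+5+1 = 9 ballots; Zeta wins 9–6.
Zeta vs Beta: Zeta is ranked higher on 3+5+1+1 = 10 ballots, Beta on 5. Zeta wins 10–5.
Zeta beats Lambda, Alpha, Beta — 3 pairwise wins.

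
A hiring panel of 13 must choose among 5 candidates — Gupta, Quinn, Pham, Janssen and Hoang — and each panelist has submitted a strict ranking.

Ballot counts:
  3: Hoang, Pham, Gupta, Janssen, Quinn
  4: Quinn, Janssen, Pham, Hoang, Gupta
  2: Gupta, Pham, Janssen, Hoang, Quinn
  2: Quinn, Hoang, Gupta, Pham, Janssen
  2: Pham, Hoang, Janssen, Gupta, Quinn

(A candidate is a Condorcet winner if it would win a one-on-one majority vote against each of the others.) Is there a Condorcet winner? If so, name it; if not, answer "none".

Pham

Head-to-head results (13 committee members):
Gupta vs Quinn: Gupta wins 7–6.
Gupta vs Pham: 4 to 9, Pham.
Gupta vs Janssen: Gupta is ranked higher on 3+2+2 = 7 ballots, Janssen on 6. Gupta wins 7–6.
Gupta vs Hoang: Hoang, 11–2.
Quinn vs Pham: 4+2 = 6 for Quinn, 7 for Pham — Pham by 7–6.
Quinn vs Janssen: Quinn preferred on 4+2 = 6 ballots; Janssen wins 7–6.
Quinn vs Hoang: Quinn is ranked higher on 4+2 = 6 ballots, Hoang on 7. Hoang wins 7–6.
Pham vs Janssen: Pham, 9–4.
Pham vs Hoang: Pham preferred on 4+2+2 = 8 ballots; Pham wins 8–5.
Janssen vs Hoang: 6 to 7, Hoang.
Pham wins every pairwise contest, so Pham is the Condorcet winner.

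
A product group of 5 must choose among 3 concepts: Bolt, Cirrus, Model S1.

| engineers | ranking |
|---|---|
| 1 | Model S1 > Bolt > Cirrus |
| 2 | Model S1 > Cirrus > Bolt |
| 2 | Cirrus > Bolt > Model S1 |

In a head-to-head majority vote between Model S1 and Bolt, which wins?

Model S1

Ballots ranking Model S1 above Bolt: 1 + 2 = 3.
Ballots ranking Bolt above Model S1: 5 − 3 = 2.
Model S1 wins the head-to-head 3–2.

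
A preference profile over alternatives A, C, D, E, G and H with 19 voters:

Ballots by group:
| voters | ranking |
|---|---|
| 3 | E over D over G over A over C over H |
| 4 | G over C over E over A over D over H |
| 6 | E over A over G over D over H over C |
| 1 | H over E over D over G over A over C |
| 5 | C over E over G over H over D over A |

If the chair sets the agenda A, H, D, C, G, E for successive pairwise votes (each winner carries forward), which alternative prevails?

Round 1: A vs H — 13–6, A advances.
Round 2: A vs D — 10–9, A advances.
Round 3: A vs C — 10–9, A advances.
Round 4: A vs G — 6–13, G advances.
Round 5: G vs E — 4–15, E advances.
E survives the agenda.

E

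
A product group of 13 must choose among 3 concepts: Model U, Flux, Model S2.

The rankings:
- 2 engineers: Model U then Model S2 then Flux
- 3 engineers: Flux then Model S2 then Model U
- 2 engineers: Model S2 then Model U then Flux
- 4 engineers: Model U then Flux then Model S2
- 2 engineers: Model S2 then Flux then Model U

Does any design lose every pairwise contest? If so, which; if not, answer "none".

none

Pairwise majorities:
Model U–Flux: Model U 8–5.
Model U–Model S2: Model S2 7–6.
Flux vs Model S2: 7 to 6, Flux.
No design is winless: Model U beats Flux; Flux beats Model S2; Model S2 beats Model U. There is no Condorcet loser.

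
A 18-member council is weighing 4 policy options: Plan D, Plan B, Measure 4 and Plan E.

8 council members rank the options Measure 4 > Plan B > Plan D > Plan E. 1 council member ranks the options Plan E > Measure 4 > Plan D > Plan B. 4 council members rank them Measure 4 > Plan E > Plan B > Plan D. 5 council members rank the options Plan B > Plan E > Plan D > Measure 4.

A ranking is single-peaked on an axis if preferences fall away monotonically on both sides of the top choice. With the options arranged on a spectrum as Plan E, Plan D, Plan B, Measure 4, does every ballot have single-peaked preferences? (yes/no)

no

Axis positions: Plan E=1, Plan D=2, Plan B=3, Measure 4=4.
Bloc 1 (peak Measure 4 at position 4): ranking walks positions 4-3-2-1, expanding outward from the peak — single-peaked.
Bloc 2: ranking walks positions 1-4-2-3; Measure 4 is ranked above Plan D even though Plan D lies between Measure 4 and the peak Plan E on the axis — preferences dip and rise again. Not single-peaked.
Bloc 3: ranking walks positions 4-1-3-2; Plan E is ranked above Plan B even though Plan B lies between Plan E and the peak Measure 4 on the axis — preferences dip and rise again. Not single-peaked.
Bloc 4: ranking walks positions 3-1-2-4; Plan E is ranked above Plan D even though Plan D lies between Plan E and the peak Plan B on the axis — preferences dip and rise again. Not single-peaked.
Bloc 2 violates single-peakedness, so the profile is not single-peaked on this axis.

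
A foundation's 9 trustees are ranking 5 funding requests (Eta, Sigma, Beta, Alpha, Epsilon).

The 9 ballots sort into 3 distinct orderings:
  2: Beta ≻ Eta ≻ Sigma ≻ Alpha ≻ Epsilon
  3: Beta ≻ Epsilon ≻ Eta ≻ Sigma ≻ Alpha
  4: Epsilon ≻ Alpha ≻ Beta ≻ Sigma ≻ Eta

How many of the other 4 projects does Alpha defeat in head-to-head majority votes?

Alpha against each rival (9 reviewers):
Alpha vs Eta: Alpha is ranked higher on 4 ballots, Eta on 5. Eta wins 5–4.
Alpha vs Sigma: Alpha is ranked higher on 4 ballots, Sigma on 5. Sigma wins 5–4.
Alpha vs Beta: 4 to 5, Beta.
Alpha–Epsilon: Epsilon 7–2.
Alpha beats no one; loses to Eta, Sigma, Beta, Epsilon — 0 pairwise wins.

0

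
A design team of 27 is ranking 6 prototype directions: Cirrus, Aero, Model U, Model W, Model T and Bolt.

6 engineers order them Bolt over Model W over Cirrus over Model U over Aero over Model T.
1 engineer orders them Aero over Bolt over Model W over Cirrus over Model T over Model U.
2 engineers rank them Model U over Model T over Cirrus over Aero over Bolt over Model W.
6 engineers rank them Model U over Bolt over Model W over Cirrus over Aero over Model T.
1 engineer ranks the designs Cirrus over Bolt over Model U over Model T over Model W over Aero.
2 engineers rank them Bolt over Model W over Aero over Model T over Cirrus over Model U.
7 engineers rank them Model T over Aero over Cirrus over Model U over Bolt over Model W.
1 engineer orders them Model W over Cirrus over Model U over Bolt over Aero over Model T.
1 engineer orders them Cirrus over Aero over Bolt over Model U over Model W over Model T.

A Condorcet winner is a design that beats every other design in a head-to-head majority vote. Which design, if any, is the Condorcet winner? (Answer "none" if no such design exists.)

none

Head-to-head results (27 engineers):
Cirrus–Aero: Cirrus 17–10.
Cirrus vs Model U: Cirrus wins 19–8.
Cirrus vs Model W: 11 to 16, Model W.
Cirrus vs Model T: Cirrus, 16–11.
Cirrus vs Bolt: 2+1+7+1+1 = 12 for Cirrus, 15 for Bolt — Bolt by 15–12.
Aero vs Model U: Model U wins 16–11.
Aero vs Model W: 1+2+7+1 = 11 for Aero, 16 for Model W — Model W by 16–11.
Aero vs Model T: Aero preferred on 6+1+6+2+1+1 = 17 ballots; Aero wins 17–10.
Aero vs Bolt: Aero preferred on 1+2+7+1 = 11 ballots; Bolt wins 16–11.
Model U vs Model W: Model U wins 17–10.
Model U vs Model T: Model U is ranked higher on 6+2+6+1+1+1 = 17 ballots, Model T on 10. Model U wins 17–10.
Model U vs Bolt: Model U, 16–11.
Model W vs Model T: Model W is ranked higher on 6+1+6+2+1+1 = 17 ballots, Model T on 10. Model W wins 17–10.
Model W vs Bolt: Bolt, 26–1.
Model T–Bolt: Bolt 18–9.
No design is unbeaten: Cirrus loses to Model W; Aero loses to Cirrus; Model U loses to Cirrus; Model W loses to Model U; Model T loses to Cirrus; Bolt loses to Model U. In particular Cirrus beats Model U beats Model W beats Cirrus is a majority cycle — no Condorcet winner exists.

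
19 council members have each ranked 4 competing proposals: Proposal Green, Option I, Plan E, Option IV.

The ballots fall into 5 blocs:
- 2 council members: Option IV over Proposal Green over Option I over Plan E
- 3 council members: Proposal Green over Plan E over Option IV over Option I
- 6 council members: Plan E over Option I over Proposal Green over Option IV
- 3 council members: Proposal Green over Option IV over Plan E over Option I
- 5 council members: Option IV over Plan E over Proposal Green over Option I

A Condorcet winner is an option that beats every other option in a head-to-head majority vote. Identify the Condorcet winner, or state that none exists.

none

Head-to-head results (19 council members):
Proposal Green vs Option I: 13 to 6, Proposal Green.
Proposal Green vs Plan E: Proposal Green preferred on 2+3+3 = 8 ballots; Plan E wins 11–8.
Proposal Green vs Option IV: 12 to 7, Proposal Green.
Option I vs Plan E: Option I is ranked higher on 2 ballots, Plan E on 17. Plan E wins 17–2.
Option I vs Option IV: 6 to 13, Option IV.
Plan E vs Option IV: 9 to 10, Option IV.
Every option loses at least once (Proposal Green loses to Plan E; Option I loses to Proposal Green; Plan E loses to Option IV; Option IV loses to Proposal Green). The majority relation contains the cycle Proposal Green > Option IV > Plan E > Proposal Green, so there is no Condorcet winner.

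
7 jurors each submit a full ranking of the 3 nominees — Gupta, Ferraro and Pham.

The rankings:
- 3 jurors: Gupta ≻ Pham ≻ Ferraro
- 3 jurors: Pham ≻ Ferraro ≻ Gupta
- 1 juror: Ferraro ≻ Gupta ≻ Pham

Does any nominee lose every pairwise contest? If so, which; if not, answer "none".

Pairwise majorities:
Gupta vs Ferraro: Ferraro wins 4–3.
Gupta vs Pham: Gupta preferred on 3+1 = 4 ballots; Gupta wins 4–3.
Ferraro vs Pham: 1 to 6, Pham.
No nominee is winless: Gupta beats Pham; Ferraro beats Gupta; Pham beats Ferraro. There is no Condorcet loser.

none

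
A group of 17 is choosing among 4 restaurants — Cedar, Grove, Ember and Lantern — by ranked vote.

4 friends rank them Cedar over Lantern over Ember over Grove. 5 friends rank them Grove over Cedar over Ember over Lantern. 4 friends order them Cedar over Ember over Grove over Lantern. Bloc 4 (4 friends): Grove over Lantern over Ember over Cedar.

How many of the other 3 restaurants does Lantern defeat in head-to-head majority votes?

0

Lantern against each rival (17 friends):
Lantern–Cedar: Cedar 13–4.
Lantern vs Grove: Lantern preferred on 4 ballots; Grove wins 13–4.
Lantern vs Ember: Lantern is ranked higher on 4+4 = 8 ballots, Ember on 9. Ember wins 9–8.
Lantern beats no one; loses to Cedar, Grove, Ember — 0 pairwise wins.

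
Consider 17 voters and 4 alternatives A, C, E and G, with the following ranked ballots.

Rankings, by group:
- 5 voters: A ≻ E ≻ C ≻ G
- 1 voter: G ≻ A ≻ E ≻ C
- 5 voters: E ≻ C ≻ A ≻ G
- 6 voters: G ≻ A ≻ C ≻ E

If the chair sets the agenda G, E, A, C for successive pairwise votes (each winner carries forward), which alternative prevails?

Round 1: G vs E — 7–10, E advances.
Round 2: E vs A — 5–12, A advances.
Round 3: A vs C — 12–5, A advances.
A survives the agenda.

A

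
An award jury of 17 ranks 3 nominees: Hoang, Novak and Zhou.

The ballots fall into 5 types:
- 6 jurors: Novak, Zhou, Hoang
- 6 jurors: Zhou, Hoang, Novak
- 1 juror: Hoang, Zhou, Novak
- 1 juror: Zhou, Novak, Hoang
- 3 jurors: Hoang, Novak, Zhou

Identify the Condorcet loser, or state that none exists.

Pairwise majorities:
Hoang vs Novak: Hoang, 10–7.
Hoang vs Zhou: Zhou, 13–4.
Novak vs Zhou: 6+3 = 9 for Novak, 8 for Zhou — Novak by 9–8.
Every nominee wins at least one matchup (Hoang beats Novak; Novak beats Zhou; Zhou beats Hoang), so there is no Condorcet loser.

none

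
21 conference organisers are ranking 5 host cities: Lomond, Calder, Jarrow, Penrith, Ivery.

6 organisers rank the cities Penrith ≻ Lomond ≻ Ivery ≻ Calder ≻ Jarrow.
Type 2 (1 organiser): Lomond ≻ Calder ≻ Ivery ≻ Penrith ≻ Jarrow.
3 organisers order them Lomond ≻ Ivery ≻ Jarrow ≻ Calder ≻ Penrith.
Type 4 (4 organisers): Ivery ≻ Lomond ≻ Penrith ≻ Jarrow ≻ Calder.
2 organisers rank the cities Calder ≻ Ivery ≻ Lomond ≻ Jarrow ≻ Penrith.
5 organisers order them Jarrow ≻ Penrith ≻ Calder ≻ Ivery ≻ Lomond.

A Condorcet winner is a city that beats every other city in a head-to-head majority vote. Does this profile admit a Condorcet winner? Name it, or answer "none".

Penrith

Head-to-head results (21 organisers):
Lomond vs Calder: Lomond is ranked higher on 6+1+3+4 = 14 ballots, Calder on 7. Lomond wins 14–7.
Lomond–Jarrow: Lomond 16–5.
Lomond–Penrith: Penrith 11–10.
Lomond vs Ivery: Ivery, 11–10.
Calder vs Jarrow: Calder preferred on 6+1+2 = 9 ballots; Jarrow wins 12–9.
Calder vs Penrith: Calder is ranked higher on 1+3+2 = 6 ballots, Penrith on 15. Penrith wins 15–6.
Calder vs Ivery: Ivery wins 13–8.
Jarrow vs Penrith: Penrith, 11–10.
Jarrow vs Ivery: 5 for Jarrow, 16 for Ivery — Ivery by 16–5.
Penrith vs Ivery: Penrith wins 11–10.
Penrith defeats every rival head-to-head and is the Condorcet winner.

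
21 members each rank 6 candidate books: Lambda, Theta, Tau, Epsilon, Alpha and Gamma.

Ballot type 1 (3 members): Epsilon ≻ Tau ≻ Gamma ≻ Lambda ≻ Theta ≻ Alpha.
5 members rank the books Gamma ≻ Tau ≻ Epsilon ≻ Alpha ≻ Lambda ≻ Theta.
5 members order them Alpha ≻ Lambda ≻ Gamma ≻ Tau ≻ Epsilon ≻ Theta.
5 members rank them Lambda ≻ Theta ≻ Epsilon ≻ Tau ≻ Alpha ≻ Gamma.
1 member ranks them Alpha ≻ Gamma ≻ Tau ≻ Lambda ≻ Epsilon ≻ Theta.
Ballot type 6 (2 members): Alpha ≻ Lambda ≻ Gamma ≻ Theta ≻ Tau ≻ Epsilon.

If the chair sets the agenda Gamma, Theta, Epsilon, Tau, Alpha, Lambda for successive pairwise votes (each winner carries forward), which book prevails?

Alpha

Round 1: Gamma vs Theta — 16–5, Gamma advances.
Round 2: Gamma vs Epsilon — 13–8, Gamma advances.
Round 3: Gamma vs Tau — 13–8, Gamma advances.
Round 4: Gamma vs Alpha — 8–13, Alpha advances.
Round 5: Alpha vs Lambda — 13–8, Alpha advances.
Alpha survives the agenda.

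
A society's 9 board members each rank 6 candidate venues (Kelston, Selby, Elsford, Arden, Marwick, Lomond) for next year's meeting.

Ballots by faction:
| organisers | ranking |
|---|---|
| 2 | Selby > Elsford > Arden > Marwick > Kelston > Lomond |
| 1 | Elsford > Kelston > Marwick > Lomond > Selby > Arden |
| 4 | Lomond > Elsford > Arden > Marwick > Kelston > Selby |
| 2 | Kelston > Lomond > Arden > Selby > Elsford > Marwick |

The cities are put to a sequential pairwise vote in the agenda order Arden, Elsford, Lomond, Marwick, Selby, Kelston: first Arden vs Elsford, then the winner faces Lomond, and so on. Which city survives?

Round 1: Arden vs Elsford — 2–7, Elsford advances.
Round 2: Elsford vs Lomond — 3–6, Lomond advances.
Round 3: Lomond vs Marwick — 6–3, Lomond advances.
Round 4: Lomond vs Selby — 7–2, Lomond advances.
Round 5: Lomond vs Kelston — 4–5, Kelston advances.
Kelston survives the agenda.

Kelston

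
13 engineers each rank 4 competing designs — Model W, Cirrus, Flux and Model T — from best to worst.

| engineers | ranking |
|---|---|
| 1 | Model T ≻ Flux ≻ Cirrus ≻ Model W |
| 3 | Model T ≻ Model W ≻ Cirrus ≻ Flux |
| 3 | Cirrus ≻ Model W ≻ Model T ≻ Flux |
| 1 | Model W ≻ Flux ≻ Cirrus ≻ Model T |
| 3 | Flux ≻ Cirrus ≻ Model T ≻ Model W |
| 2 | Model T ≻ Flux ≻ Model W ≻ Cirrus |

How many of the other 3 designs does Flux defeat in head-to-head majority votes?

1

Flux against each rival (13 engineers):
Flux–Model W: Model W 7–6.
Flux vs Cirrus: 1+1+3+2 = 7 for Flux, 6 for Cirrus — Flux by 7–6.
Flux vs Model T: 4 to 9, Model T.
Flux beats Cirrus; loses to Model W, Model T — 1 pairwise win.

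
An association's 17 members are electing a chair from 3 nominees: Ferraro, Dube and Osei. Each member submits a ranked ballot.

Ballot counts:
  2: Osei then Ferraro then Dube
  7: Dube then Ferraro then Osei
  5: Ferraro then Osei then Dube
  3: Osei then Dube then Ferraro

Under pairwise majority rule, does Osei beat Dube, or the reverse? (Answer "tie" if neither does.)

Ballots ranking Osei above Dube: 2 + 5 + 3 = 10.
Ballots ranking Dube above Osei: 17 − 10 = 7.
Osei wins the head-to-head 10–7.

Osei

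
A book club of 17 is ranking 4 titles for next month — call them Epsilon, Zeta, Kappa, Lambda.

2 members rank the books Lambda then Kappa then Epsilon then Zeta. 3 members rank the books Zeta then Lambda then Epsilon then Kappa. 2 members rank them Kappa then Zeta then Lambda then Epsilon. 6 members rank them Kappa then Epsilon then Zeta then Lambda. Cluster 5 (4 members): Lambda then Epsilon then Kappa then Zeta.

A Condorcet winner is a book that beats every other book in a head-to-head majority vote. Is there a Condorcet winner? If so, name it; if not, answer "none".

Check each pair by majority over 17 ballots:
Epsilon vs Zeta: Epsilon wins 12–5.
Epsilon vs Kappa: Kappa, 10–7.
Epsilon vs Lambda: Lambda wins 11–6.
Zeta–Kappa: Kappa 14–3.
Zeta vs Lambda: Zeta, 11–6.
Kappa vs Lambda: Lambda, 9–8.
No book is unbeaten: Epsilon loses to Kappa; Zeta loses to Epsilon; Kappa loses to Lambda; Lambda loses to Zeta. In particular Epsilon → Zeta → Lambda → Epsilon is a majority cycle — no Condorcet winner exists.

none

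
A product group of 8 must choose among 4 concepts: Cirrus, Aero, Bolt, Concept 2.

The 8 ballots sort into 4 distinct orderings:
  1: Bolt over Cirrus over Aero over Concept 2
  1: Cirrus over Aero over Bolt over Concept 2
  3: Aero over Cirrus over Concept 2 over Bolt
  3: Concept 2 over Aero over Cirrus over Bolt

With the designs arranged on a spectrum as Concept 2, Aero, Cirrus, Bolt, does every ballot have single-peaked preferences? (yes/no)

Axis positions: Concept 2=1, Aero=2, Cirrus=3, Bolt=4.
Faction 1 (peak Bolt at position 4): ranking walks positions 4-3-2-1, expanding outward from the peak — single-peaked.
Faction 2 (peak Cirrus at position 3): ranking walks positions 3-2-4-1, expanding outward from the peak — single-peaked.
Faction 3 (peak Aero at position 2): ranking walks positions 2-3-1-4, expanding outward from the peak — single-peaked.
Faction 4 (peak Concept 2 at position 1): ranking walks positions 1-2-3-4, expanding outward from the peak — single-peaked.
Every ranking is single-peaked on this axis.

yes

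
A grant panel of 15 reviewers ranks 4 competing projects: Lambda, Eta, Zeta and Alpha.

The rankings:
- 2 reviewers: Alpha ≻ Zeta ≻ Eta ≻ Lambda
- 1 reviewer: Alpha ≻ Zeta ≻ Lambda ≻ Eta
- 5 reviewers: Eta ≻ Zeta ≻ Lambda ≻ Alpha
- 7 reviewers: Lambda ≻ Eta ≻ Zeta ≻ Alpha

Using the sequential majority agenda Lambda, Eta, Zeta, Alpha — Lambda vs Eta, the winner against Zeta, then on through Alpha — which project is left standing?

Zeta

Round 1: Lambda vs Eta — 8–7, Lambda advances.
Round 2: Lambda vs Zeta — 7–8, Zeta advances.
Round 3: Zeta vs Alpha — 12–3, Zeta advances.
The agenda winner is Zeta.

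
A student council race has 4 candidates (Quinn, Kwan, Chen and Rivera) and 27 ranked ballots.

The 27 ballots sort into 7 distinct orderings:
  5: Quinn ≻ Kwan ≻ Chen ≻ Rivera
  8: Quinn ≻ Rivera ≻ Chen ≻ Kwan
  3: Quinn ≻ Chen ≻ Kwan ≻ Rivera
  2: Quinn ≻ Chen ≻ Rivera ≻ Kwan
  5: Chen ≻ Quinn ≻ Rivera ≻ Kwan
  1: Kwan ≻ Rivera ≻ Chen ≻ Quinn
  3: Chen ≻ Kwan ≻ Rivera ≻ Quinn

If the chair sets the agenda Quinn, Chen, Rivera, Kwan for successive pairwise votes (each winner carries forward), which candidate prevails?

Round 1: Quinn vs Chen — 18–9, Quinn advances.
Round 2: Quinn vs Rivera — 23–4, Quinn advances.
Round 3: Quinn vs Kwan — 23–4, Quinn advances.
The agenda winner is Quinn.

Quinn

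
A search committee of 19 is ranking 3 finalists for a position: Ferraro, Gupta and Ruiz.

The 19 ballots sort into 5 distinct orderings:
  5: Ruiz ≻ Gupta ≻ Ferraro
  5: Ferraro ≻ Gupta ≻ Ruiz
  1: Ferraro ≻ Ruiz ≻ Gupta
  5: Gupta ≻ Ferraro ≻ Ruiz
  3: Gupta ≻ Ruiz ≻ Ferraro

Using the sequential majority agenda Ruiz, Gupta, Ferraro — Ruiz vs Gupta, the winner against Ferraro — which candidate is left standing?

Round 1: Ruiz vs Gupta — 6–13, Gupta advances.
Round 2: Gupta vs Ferraro — 13–6, Gupta advances.
Gupta survives the agenda.

Gupta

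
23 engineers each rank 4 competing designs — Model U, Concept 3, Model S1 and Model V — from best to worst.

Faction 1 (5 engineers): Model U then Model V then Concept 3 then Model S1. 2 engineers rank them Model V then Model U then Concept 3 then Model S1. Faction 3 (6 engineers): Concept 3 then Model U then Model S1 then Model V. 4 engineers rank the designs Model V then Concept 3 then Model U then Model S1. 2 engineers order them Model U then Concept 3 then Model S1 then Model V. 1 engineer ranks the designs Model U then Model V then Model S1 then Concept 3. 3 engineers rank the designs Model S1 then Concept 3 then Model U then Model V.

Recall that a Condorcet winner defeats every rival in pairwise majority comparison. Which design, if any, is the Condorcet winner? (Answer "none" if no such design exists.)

Pairwise majorities:
Model U–Concept 3: Concept 3 13–10.
Model U vs Model S1: Model U, 20–3.
Model U vs Model V: 5+6+2+1+3 = 17 for Model U, 6 for Model V — Model U by 17–6.
Concept 3 vs Model S1: Concept 3 wins 19–4.
Concept 3 vs Model V: Model V wins 12–11.
Model S1 vs Model V: Model S1 preferred on 6+2+3 = 11 ballots; Model V wins 12–11.
Every design loses at least once (Model U loses to Concept 3; Concept 3 loses to Model V; Model S1 loses to Model U; Model V loses to Model U). The majority relation contains the cycle Model U > Model V > Concept 3 > Model U, so there is no Condorcet winner.

none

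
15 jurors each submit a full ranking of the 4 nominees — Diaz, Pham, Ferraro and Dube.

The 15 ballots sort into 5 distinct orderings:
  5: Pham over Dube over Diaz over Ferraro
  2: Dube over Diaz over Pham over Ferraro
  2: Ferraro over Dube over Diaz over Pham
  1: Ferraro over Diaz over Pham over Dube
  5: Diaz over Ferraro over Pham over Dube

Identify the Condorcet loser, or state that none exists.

none

Head-to-head results (15 jurors):
Diaz vs Pham: 2+2+1+5 = 10 for Diaz, 5 for Pham — Diaz by 10–5.
Diaz vs Ferraro: 12 to 3, Diaz.
Diaz vs Dube: Diaz preferred on 1+5 = 6 ballots; Dube wins 9–6.
Pham vs Ferraro: Ferraro, 8–7.
Pham vs Dube: 11 to 4, Pham.
Ferraro vs Dube: Ferraro is ranked higher on 2+1+5 = 8 ballots, Dube on 7. Ferraro wins 8–7.
Each nominee has at least one pairwise win (Diaz beats Pham; Pham beats Dube; Ferraro beats Pham; Dube beats Diaz) — no Condorcet loser.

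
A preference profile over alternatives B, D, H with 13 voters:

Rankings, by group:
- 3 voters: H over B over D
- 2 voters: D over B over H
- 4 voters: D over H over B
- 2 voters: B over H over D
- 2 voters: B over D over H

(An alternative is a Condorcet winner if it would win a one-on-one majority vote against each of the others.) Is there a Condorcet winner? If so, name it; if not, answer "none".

none

Check each pair by majority over 13 ballots:
B vs D: B preferred on 3+2+2 = 7 ballots; B wins 7–6.
B vs H: H, 7–6.
D vs H: 8 to 5, D.
No alternative is unbeaten: B loses to H; D loses to B; H loses to D. In particular B → D → H → B is a majority cycle — no Condorcet winner exists.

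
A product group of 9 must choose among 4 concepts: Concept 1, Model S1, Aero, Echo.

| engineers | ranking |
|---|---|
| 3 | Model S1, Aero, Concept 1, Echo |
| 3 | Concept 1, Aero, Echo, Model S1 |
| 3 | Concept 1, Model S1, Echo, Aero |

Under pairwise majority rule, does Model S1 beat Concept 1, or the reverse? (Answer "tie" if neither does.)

Ballots ranking Model S1 above Concept 1: 3.
Ballots ranking Concept 1 above Model S1: 9 − 3 = 6.
Concept 1 wins the head-to-head 6–3.

Concept 1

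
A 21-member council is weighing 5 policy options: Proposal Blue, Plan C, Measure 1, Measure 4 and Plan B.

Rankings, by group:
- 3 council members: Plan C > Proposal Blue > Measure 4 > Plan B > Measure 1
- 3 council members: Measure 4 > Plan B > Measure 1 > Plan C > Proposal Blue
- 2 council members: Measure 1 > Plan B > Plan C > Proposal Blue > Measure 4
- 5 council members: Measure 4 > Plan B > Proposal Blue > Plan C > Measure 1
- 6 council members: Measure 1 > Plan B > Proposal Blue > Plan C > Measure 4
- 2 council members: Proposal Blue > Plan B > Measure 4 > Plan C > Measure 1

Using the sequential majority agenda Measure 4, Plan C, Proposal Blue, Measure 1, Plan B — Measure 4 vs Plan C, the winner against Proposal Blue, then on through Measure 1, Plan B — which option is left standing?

Plan B

Round 1: Measure 4 vs Plan C — 10–11, Plan C advances.
Round 2: Plan C vs Proposal Blue — 8–13, Proposal Blue advances.
Round 3: Proposal Blue vs Measure 1 — 10–11, Measure 1 advances.
Round 4: Measure 1 vs Plan B — 8–13, Plan B advances.
Plan B survives the agenda.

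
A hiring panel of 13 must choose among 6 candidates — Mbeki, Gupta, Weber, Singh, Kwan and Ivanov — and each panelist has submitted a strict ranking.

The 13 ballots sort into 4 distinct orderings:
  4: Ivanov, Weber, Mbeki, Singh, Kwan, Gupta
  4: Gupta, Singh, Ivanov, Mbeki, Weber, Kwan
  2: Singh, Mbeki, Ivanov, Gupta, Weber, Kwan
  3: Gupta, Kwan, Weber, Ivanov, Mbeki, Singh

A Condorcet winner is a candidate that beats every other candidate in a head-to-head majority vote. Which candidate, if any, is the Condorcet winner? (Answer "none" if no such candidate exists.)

Check each pair by majority over 13 ballots:
Mbeki–Gupta: Gupta 7–6.
Mbeki–Weber: Weber 7–6.
Mbeki vs Singh: Mbeki wins 7–6.
Mbeki vs Kwan: Mbeki wins 10–3.
Mbeki–Ivanov: Ivanov 11–2.
Gupta–Weber: Gupta 9–4.
Gupta–Singh: Gupta 7–6.
Gupta–Kwan: Gupta 9–4.
Gupta vs Ivanov: Gupta, 7–6.
Weber vs Singh: Weber, 7–6.
Weber vs Kwan: Weber wins 10–3.
Weber vs Ivanov: Ivanov wins 10–3.
Singh–Kwan: Singh 10–3.
Singh vs Ivanov: Ivanov wins 7–6.
Kwan–Ivanov: Ivanov 10–3.
Only Gupta has no losses; Gupta is the Condorcet winner.

Gupta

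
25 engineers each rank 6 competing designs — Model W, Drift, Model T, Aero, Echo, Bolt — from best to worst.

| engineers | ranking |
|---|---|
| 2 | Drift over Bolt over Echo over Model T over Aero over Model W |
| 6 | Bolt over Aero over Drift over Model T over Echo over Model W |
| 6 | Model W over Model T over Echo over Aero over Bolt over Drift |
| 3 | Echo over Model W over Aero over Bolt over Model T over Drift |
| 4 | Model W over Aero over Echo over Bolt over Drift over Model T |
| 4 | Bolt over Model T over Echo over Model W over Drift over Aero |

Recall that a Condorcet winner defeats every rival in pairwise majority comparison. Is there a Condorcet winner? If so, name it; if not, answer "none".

none

Check each pair by majority over 25 ballots:
Model W vs Drift: 17 to 8, Model W.
Model W vs Model T: Model W is ranked higher on 6+3+4 = 13 ballots, Model T on 12. Model W wins 13–12.
Model W vs Aero: 17 to 8, Model W.
Model W vs Echo: Model W is ranked higher on 6+4 = 10 ballots, Echo on 15. Echo wins 15–10.
Model W vs Bolt: 13 to 12, Model W.
Drift vs Model T: 12 to 13, Model T.
Drift vs Aero: Drift preferred on 2+4 = 6 ballots; Aero wins 19–6.
Drift vs Echo: Drift is ranked higher on 2+6 = 8 ballots, Echo on 17. Echo wins 17–8.
Drift vs Bolt: Drift is ranked higher on 2 ballots, Bolt on 23. Bolt wins 23–2.
Model T vs Aero: 2+6+4 = 12 for Model T, 13 for Aero — Aero by 13–12.
Model T vs Echo: 6+6+4 = 16 for Model T, 9 for Echo — Model T by 16–9.
Model T vs Bolt: 6 for Model T, 19 for Bolt — Bolt by 19–6.
Aero vs Echo: 10 to 15, Echo.
Aero vs Bolt: Aero preferred on 6+3+4 = 13 ballots; Aero wins 13–12.
Echo vs Bolt: 13 to 12, Echo.
No design is unbeaten: Model W loses to Echo; Drift loses to Model W; Model T loses to Model W; Aero loses to Model W; Echo loses to Model T; Bolt loses to Model W. In particular Model W beats Model T beats Echo beats Model W is a majority cycle — no Condorcet winner exists.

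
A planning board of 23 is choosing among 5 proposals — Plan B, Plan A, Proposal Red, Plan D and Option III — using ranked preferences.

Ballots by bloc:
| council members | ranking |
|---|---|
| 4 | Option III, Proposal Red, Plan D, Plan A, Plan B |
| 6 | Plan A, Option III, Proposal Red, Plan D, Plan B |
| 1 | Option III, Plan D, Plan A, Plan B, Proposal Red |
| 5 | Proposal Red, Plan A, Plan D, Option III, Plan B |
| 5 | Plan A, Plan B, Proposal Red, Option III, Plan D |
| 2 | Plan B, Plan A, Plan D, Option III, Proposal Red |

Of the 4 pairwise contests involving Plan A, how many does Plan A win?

Plan A against each rival (23 council members):
Plan A vs Plan B: 4+6+1+5+5 = 21 for Plan A, 2 for Plan B — Plan A by 21–2.
Plan A vs Proposal Red: Plan A wins 14–9.
Plan A–Plan D: Plan A 18–5.
Plan A vs Option III: Plan A preferred on 6+5+5+2 = 18 ballots; Plan A wins 18–5.
Plan A beats Plan B, Proposal Red, Plan D, Option III — 4 pairwise wins.

4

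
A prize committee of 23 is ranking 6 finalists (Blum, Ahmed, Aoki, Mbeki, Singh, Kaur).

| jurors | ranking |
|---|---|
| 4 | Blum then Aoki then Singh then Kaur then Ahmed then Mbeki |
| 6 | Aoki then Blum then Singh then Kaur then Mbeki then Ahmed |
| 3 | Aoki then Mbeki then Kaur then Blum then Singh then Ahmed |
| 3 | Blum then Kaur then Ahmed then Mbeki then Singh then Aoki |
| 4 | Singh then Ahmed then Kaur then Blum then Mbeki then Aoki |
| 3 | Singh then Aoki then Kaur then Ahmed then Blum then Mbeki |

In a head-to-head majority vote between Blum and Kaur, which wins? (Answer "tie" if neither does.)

Ballots ranking Blum above Kaur: 4 + 6 + 3 = 13.
Ballots ranking Kaur above Blum: 23 − 13 = 10.
Blum wins the head-to-head 13–10.

Blum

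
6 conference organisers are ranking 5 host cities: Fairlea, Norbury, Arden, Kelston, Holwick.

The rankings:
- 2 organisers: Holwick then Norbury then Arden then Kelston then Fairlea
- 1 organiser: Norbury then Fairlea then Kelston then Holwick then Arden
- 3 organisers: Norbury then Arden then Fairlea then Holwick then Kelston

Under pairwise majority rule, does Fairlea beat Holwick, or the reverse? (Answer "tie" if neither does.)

Fairlea

Ballots ranking Fairlea above Holwick: 1 + 3 = 4.
Ballots ranking Holwick above Fairlea: 6 − 4 = 2.
Fairlea wins the head-to-head 4–2.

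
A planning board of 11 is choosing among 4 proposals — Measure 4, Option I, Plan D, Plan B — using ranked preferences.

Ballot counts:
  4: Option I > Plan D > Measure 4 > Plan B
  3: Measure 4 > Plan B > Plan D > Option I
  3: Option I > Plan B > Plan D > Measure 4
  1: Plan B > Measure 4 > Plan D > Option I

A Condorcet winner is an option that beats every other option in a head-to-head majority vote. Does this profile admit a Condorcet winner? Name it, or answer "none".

Pairwise majorities:
Measure 4 vs Option I: Option I, 7–4.
Measure 4 vs Plan D: 4 to 7, Plan D.
Measure 4 vs Plan B: 4+3 = 7 for Measure 4, 4 for Plan B — Measure 4 by 7–4.
Option I vs Plan D: Option I is ranked higher on 4+3 = 7 ballots, Plan D on 4. Option I wins 7–4.
Option I vs Plan B: Option I wins 7–4.
Plan D vs Plan B: 4 to 7, Plan B.
Option I defeats every rival head-to-head and is the Condorcet winner.

Option I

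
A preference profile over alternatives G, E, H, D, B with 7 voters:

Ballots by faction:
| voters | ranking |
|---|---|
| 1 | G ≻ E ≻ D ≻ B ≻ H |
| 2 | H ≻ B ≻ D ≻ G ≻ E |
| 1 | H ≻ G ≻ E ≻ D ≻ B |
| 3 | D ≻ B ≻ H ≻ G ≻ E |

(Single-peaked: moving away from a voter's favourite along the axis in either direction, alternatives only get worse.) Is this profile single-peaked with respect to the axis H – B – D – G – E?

Axis positions: H=1, B=2, D=3, G=4, E=5.
Faction 1 (peak G at position 4): ranking walks positions 4-5-3-2-1, expanding outward from the peak — single-peaked.
Faction 2 (peak H at position 1): ranking walks positions 1-2-3-4-5, expanding outward from the peak — single-peaked.
Faction 3: ranking walks positions 1-4-5-3-2; G is ranked above B even though B lies between G and the peak H on the axis — preferences dip and rise again. Not single-peaked.
Faction 4 (peak D at position 3): ranking walks positions 3-2-1-4-5, expanding outward from the peak — single-peaked.
Faction 3 violates single-peakedness, so the profile is not single-peaked on this axis.

no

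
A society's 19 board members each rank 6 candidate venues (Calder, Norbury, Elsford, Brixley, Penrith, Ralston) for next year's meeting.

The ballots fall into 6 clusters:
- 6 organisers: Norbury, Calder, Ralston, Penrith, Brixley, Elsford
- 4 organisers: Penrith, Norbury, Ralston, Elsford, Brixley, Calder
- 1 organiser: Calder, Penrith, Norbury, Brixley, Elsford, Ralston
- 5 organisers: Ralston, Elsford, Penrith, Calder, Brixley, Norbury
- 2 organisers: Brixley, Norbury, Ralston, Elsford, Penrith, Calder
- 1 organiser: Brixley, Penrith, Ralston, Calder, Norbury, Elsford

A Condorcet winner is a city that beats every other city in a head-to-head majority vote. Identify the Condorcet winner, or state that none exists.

none

Check each pair by majority over 19 ballots:
Calder vs Norbury: Norbury, 12–7.
Calder vs Elsford: Elsford, 11–8.
Calder vs Brixley: Calder wins 12–7.
Calder vs Penrith: Penrith wins 12–7.
Calder vs Ralston: Ralston wins 12–7.
Norbury vs Elsford: Norbury wins 14–5.
Norbury vs Brixley: Norbury, 11–8.
Norbury vs Penrith: Penrith, 11–8.
Norbury–Ralston: Norbury 13–6.
Elsford vs Brixley: Brixley, 10–9.
Elsford vs Penrith: Penrith wins 12–7.
Elsford vs Ralston: Ralston, 18–1.
Brixley–Penrith: Penrith 16–3.
Brixley vs Ralston: Ralston, 15–4.
Penrith–Ralston: Ralston 13–6.
Each city drops at least one matchup (Calder loses to Norbury; Norbury loses to Penrith; Elsford loses to Norbury; Brixley loses to Calder; Penrith loses to Ralston; Ralston loses to Norbury); the cycle Calder → Brixley → Elsford → Calder rules out a Condorcet winner.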